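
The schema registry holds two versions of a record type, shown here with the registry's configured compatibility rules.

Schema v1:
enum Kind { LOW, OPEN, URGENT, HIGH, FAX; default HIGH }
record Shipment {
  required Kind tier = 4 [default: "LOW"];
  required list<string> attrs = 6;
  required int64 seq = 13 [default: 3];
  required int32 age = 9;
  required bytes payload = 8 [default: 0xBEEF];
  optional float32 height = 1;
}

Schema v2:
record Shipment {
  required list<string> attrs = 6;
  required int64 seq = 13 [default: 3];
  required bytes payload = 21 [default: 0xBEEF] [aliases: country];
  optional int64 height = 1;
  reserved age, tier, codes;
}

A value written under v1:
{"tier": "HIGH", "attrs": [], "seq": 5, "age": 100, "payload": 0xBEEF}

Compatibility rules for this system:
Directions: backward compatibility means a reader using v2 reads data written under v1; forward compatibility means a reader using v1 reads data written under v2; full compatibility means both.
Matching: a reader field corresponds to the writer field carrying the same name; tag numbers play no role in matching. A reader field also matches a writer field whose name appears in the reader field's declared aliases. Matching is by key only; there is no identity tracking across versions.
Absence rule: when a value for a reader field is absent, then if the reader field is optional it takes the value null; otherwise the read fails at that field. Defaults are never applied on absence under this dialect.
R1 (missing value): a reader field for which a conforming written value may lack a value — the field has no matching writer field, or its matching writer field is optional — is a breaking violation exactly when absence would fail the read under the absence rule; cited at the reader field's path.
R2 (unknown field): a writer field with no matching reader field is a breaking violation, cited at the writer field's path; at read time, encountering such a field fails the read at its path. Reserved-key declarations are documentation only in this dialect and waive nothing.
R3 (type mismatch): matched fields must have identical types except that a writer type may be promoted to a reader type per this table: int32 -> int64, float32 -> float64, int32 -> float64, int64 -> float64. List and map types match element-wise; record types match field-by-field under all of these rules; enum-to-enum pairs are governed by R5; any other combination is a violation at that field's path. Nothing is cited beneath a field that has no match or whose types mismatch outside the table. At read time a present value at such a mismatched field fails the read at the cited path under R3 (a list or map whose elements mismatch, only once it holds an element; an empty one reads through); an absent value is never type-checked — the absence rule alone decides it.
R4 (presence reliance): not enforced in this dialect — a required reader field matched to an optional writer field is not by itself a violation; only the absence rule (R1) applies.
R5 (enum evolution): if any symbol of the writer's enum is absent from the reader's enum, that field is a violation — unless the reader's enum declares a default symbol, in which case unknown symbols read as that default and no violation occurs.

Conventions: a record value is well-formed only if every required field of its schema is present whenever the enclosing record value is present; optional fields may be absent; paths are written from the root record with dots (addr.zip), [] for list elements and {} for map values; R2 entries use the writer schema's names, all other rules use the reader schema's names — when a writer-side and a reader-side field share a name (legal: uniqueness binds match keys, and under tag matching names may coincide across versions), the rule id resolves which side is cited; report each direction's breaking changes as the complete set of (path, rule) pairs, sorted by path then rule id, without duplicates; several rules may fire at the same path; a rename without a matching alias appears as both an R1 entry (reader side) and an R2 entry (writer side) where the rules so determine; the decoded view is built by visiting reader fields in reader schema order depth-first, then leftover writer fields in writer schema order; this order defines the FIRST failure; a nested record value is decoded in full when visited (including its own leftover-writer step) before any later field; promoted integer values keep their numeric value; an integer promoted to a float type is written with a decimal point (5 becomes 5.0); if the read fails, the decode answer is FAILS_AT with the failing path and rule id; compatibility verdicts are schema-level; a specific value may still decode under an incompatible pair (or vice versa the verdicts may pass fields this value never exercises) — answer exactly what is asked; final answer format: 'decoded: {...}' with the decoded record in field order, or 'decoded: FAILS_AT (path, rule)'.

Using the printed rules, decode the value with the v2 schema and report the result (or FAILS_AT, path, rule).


decoded: FAILS_AT (tier, R2)

each type pair in Shipment: writer, then reader
migrating the Shipment value to v2:
  attrs := []
  seq := 5
  payload := 0xBEEF
  height := null (not supplied -> null)
  read fails at tier under R2 (unknown field)
  => FAILS_AT (tier, R2)
the rest of the Shipment diff is inert for this question:
  field height in record Shipment: type float32 changed to int64 -> affects the rule determinations only; this particular Shipment value decodes identically
  removed field age from record Shipment (its key "age" joins the reserved list) -> affects the rule determinations only; this particular Shipment value decodes identically
  field payload in record Shipment: tag 8 changed to 21 -> triggers nothing under the printed rules; the Shipment answer is the same either way


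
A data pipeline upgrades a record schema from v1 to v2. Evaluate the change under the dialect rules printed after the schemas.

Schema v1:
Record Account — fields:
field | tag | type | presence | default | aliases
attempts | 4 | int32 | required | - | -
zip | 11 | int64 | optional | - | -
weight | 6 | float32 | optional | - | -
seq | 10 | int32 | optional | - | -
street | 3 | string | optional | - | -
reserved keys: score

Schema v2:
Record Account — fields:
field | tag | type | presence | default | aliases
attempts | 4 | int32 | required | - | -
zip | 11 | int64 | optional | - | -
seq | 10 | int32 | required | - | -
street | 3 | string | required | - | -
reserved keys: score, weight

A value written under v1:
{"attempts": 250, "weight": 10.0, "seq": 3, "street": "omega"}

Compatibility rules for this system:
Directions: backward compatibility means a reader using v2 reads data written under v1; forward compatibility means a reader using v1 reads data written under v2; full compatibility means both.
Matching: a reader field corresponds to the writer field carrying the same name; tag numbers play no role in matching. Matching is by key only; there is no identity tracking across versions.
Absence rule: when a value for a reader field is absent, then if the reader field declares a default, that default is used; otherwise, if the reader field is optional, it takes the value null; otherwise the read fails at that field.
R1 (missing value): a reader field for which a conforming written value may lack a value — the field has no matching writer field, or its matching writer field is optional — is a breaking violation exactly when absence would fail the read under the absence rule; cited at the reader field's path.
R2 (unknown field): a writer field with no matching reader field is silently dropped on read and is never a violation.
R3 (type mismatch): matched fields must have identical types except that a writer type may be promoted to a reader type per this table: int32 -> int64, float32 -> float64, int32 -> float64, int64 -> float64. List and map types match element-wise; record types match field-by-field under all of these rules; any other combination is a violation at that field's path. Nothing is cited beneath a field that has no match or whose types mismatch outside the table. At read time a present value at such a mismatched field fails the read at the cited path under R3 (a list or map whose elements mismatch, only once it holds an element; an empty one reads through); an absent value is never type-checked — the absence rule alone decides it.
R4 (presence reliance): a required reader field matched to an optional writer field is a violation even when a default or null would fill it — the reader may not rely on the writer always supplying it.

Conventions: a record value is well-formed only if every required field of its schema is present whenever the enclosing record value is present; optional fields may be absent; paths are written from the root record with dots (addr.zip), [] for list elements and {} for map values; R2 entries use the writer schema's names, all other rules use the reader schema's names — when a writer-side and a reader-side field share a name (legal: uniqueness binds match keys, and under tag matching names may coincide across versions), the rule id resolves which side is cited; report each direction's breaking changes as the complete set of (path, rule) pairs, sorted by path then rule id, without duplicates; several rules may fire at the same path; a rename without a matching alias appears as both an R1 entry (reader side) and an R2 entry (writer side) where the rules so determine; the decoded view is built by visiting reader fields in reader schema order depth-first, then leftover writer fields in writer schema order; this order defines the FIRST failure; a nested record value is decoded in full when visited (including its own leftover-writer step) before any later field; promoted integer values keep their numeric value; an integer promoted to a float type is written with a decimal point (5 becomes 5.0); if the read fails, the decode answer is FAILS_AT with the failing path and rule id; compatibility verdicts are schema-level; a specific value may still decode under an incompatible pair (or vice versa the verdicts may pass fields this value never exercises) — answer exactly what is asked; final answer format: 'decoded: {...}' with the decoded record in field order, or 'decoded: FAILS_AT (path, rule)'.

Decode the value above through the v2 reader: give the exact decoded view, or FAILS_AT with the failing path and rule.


arrows below run writer -> reader for Account
decoding the Account value with the v2 reader:
  attempts := 250
  zip := null (absent, optional -> null)
  seq := 3
  street := "omega"
  writer weight: unknown -> dropped
  => decoded: {"attempts": 250, "zip": null, "seq": 3, "street": "omega"}
diffs on Account not affecting the asked answer:
  field street in record Account: optional changed to required -> a verdict-level change on Account — the shown value reads the same
  field seq in record Account: optional changed to required -> a verdict-level change on Account — the shown value reads the same

decoded: {"attempts": 250, "zip": null, "seq": 3, "street": "omega"}


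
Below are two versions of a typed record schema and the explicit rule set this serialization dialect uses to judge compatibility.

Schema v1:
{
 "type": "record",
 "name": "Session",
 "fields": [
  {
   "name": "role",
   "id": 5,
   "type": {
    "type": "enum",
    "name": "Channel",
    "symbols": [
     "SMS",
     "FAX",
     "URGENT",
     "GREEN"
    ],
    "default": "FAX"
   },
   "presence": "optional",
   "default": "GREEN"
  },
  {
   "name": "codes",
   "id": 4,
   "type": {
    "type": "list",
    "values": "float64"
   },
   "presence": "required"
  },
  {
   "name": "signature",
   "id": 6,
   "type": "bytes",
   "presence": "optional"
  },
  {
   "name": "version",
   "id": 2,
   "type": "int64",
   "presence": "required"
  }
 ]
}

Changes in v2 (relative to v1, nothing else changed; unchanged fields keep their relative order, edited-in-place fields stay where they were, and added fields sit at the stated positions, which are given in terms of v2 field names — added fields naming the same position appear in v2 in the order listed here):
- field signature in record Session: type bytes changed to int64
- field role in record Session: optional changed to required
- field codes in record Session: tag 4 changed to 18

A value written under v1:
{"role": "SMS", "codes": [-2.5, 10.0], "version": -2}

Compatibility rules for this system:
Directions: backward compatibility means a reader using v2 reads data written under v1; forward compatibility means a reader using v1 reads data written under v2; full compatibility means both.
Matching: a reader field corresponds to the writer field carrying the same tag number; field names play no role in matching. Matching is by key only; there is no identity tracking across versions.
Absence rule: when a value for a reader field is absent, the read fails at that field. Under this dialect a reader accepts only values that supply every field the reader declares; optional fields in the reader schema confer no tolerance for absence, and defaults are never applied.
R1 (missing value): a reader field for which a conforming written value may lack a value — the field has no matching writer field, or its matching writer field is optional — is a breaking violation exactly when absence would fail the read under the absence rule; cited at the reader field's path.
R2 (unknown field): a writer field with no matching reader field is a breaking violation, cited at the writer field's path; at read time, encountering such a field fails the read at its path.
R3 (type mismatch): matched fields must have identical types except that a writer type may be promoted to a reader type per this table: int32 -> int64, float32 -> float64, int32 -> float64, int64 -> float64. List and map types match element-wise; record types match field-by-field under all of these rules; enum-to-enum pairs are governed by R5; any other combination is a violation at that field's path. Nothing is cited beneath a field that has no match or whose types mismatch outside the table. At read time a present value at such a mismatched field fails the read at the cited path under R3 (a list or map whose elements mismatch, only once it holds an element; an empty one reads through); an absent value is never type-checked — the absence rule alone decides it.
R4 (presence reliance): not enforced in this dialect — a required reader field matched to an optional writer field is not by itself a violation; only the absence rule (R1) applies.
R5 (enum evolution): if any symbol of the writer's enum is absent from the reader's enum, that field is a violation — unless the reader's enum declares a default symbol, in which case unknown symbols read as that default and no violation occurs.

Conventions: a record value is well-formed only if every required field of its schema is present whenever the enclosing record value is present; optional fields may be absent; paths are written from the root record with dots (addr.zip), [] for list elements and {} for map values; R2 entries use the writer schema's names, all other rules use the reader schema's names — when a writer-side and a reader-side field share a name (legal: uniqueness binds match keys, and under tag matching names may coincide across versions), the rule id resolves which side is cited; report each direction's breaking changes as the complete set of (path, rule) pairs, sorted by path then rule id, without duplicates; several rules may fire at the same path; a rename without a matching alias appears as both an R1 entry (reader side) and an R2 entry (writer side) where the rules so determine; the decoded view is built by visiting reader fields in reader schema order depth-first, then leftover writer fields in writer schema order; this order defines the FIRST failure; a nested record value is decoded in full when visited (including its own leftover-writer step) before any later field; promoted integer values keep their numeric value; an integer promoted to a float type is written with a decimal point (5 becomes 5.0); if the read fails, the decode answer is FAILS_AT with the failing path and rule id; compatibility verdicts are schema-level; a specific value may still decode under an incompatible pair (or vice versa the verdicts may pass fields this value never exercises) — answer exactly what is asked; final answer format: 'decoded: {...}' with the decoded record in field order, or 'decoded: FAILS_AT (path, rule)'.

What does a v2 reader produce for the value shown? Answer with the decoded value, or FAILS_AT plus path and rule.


arrows below run writer -> reader for Session
decoding the Session value with the v2 reader:
  role := "SMS"
  read fails at codes under R1 (no fill)
  => FAILS_AT (codes, R1)
the rest of the Session diff is inert for this question:
  field signature in record Session: type bytes changed to int64 -> a verdict-level change on Session — the shown value reads the same
  field role in record Session: optional changed to required -> a verdict-level change on Session — the shown value reads the same

decoded: FAILS_AT (codes, R1)


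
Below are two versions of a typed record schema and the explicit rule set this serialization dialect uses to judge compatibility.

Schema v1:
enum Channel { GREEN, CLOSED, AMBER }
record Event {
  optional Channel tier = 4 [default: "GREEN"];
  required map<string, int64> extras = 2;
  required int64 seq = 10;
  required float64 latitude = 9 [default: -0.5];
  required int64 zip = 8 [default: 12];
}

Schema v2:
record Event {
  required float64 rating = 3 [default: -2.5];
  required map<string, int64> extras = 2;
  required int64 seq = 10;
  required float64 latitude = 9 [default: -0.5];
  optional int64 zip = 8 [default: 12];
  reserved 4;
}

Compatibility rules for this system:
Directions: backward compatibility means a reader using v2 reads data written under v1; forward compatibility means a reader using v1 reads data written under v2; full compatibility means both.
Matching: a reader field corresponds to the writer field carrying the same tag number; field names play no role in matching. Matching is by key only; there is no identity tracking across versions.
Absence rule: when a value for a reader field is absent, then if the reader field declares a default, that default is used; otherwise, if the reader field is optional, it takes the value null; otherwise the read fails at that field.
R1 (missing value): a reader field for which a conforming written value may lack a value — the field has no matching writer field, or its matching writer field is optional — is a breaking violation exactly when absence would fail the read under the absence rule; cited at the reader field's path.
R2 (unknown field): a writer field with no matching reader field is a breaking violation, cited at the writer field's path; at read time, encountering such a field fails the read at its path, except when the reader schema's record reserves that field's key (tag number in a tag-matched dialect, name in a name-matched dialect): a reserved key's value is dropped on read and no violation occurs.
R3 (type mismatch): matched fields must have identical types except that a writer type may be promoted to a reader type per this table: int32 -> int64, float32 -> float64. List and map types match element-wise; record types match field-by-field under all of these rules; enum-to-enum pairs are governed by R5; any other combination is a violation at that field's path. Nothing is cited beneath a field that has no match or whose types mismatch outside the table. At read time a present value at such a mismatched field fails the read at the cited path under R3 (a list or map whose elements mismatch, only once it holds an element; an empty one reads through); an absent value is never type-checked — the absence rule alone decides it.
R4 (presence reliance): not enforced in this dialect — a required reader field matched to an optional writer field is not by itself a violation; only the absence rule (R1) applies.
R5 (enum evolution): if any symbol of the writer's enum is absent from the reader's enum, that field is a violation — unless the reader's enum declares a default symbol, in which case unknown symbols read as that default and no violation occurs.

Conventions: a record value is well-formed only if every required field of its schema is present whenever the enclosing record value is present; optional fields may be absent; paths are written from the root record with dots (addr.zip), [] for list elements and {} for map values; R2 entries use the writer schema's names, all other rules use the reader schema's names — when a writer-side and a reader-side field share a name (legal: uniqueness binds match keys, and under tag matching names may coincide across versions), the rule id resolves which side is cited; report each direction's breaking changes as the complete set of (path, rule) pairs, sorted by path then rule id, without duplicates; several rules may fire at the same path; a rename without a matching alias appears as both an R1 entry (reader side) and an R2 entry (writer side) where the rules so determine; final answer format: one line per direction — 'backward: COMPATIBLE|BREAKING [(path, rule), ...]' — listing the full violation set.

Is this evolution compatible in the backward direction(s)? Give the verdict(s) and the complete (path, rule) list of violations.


backward: COMPATIBLE []

the writer's type comes first in each Event pair
backward pass over Event, reader schema v2, writer schema v1:
  rating has no writer counterpart
  map<string, int64> -> map<string, int64>, writer required: extras aligns to extras
  int64 -> int64, writer required: seq aligns to seq
  float64 -> float64, writer required: latitude aligns to latitude
  int64 -> int64, writer required: zip aligns to zip
  writer tier: unknown to reader
  => no violations; backward on Event: COMPATIBLE
ruling out the remaining Event differences:
  field zip in record Event: required changed to optional -> inert for the asked Event verdict: nothing fires
  added field rating to record Event: required float64, tag 3, default -2.5 (in v2 it sits immediately before extras) -> its effect on Event is confined to the forward direction, not asked
  removed field tier from record Event (its key 4 joins the reserved list) -> inert for the asked Event verdict: nothing fires


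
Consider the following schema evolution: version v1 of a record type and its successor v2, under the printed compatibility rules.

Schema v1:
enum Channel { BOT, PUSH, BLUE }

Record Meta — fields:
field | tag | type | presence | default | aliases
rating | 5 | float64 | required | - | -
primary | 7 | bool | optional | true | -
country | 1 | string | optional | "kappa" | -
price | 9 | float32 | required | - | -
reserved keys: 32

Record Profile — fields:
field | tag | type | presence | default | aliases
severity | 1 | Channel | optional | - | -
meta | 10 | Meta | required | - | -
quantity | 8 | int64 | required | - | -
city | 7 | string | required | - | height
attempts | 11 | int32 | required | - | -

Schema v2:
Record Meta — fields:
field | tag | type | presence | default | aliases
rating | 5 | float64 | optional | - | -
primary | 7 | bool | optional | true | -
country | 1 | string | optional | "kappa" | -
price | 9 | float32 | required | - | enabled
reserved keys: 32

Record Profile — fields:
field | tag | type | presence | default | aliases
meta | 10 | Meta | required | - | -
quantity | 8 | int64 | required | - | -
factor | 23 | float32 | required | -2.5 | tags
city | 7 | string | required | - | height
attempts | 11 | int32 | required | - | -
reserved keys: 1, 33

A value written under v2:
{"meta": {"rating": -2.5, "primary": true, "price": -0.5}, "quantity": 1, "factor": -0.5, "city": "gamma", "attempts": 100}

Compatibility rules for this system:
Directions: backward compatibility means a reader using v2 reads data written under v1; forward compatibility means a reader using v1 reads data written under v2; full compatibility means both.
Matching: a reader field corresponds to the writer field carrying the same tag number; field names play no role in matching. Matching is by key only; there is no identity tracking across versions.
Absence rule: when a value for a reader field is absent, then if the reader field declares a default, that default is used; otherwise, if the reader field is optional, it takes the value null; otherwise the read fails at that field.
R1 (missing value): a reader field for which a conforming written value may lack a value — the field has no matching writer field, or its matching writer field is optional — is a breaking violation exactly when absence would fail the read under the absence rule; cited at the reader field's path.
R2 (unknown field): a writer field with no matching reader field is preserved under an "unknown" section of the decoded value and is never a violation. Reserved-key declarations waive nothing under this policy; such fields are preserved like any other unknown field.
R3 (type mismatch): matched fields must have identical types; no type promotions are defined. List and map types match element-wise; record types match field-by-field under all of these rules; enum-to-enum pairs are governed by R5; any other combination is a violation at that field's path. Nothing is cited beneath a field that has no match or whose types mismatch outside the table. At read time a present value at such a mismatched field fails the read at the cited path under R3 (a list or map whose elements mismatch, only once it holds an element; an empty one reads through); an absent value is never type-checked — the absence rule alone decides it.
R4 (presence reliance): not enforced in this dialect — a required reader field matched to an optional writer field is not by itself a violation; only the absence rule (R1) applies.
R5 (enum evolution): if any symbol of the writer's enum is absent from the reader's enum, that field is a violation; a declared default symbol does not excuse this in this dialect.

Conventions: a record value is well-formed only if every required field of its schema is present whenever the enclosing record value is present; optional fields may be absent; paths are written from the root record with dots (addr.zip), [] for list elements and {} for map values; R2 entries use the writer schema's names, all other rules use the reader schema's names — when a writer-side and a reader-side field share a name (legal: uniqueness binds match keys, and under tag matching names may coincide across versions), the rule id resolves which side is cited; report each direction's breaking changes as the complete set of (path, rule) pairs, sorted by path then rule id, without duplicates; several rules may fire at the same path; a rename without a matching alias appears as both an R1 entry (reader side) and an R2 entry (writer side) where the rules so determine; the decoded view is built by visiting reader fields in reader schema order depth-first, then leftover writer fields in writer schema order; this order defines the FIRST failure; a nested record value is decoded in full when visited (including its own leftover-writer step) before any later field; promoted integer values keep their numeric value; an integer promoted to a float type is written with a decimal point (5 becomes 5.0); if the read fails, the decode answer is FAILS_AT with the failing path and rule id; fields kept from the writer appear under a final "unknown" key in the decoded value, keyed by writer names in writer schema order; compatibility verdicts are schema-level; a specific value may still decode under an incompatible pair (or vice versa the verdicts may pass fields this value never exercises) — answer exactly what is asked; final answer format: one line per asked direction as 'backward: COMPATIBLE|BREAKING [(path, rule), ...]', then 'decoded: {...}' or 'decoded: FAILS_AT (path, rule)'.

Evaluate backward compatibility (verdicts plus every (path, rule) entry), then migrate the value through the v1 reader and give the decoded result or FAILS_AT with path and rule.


backward: COMPATIBLE []; decoded: {"severity": null, "meta": {"rating": -2.5, "primary": true, "country": "kappa", "price": -0.5}, "quantity": 1, "city": "gamma", "attempts": 100, "unknown": {"factor": -0.5}}

the writer's type comes first in each Profile pair
backward pass over Profile, reader schema v2, writer schema v1:
  meta <- meta (Meta -> Meta, writer required)
  quantity <- quantity (int64 -> int64, writer required)
  no writer field matches reader factor
  city <- city (string -> string, writer required)
  attempts <- attempts (int32 -> int32, writer required)
  severity (writer side), unknown to reader
  meta.rating <- meta.rating (float64 -> float64, writer required)
  meta.primary <- meta.primary (bool -> bool, writer optional)
  meta.country <- meta.country (string -> string, writer optional)
  meta.price <- meta.price (float32 -> float32, writer required)
  nothing fires on Profile: backward is COMPATIBLE
migrating the Profile value to v1:
  severity := null (absent, optional -> null)
  meta.rating := -2.5
  meta.primary := true
  meta.country := "kappa" (absent -> default)
  meta.price := -0.5
  quantity := 1
  city := "gamma"
  attempts := 100
  writer factor: kept under "unknown"
  => decoded: {"severity": null, "meta": {"rating": -2.5, "primary": true, "country": "kappa", "price": -0.5}, "quantity": 1, "city": "gamma", "attempts": 100, "unknown": {"factor": -0.5}}
ruling out the remaining Profile differences:
  field rating in record Meta: required changed to optional -> affects forward compatibility only, which is not asked
  removed field severity from record Profile (its key 1 joins the reserved list) -> no rule fires on it in Profile's dialect; the asked verdict holds


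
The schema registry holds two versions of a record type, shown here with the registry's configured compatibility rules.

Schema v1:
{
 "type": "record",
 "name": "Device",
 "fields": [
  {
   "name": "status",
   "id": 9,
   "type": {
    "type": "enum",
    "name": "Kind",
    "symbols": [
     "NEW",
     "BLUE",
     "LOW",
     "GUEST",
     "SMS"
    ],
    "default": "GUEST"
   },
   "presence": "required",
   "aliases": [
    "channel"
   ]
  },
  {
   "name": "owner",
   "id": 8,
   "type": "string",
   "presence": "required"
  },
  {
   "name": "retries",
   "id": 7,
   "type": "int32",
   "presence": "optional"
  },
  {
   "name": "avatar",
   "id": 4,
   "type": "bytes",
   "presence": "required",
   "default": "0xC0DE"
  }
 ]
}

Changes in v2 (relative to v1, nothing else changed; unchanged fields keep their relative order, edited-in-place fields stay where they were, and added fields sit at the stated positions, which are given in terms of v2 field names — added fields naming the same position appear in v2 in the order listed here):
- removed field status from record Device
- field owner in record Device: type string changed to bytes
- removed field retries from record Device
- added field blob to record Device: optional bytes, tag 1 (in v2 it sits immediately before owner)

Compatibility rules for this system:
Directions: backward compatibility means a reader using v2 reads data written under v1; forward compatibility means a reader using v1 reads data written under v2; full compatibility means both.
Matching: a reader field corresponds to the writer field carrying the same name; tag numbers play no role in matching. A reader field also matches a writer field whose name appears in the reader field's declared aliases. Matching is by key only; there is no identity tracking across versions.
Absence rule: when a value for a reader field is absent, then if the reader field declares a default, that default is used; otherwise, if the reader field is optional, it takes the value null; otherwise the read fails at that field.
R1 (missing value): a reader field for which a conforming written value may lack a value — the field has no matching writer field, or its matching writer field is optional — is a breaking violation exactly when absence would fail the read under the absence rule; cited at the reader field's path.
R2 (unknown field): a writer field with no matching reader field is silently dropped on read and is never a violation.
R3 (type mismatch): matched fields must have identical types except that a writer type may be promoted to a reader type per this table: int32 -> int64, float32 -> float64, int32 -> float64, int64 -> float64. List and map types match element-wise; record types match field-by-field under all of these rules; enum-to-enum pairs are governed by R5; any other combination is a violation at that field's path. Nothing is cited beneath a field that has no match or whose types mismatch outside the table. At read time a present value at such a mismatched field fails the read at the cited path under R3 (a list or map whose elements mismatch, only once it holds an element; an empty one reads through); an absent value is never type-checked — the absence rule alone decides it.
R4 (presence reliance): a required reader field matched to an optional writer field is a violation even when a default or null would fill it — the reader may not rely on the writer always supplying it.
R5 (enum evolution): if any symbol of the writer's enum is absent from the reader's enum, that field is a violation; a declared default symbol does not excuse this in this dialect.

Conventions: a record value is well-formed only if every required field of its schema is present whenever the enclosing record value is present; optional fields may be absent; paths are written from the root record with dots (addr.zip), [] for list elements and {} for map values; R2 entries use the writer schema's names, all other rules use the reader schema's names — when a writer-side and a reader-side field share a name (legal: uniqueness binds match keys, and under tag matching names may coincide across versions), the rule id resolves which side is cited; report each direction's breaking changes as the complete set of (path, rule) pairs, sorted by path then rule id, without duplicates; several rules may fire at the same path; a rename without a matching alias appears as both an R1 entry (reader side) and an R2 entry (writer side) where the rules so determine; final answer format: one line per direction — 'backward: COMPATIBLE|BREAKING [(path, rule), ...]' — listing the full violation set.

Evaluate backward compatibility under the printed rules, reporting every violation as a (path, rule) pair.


in Device below, arrows point writer -> reader
backward pass over Device, reader schema v2, writer schema v1:
  no writer field matches reader blob
  string -> bytes, writer required: owner aligns to owner
  bytes -> bytes, writer required: avatar aligns to avatar
  leftover writer field: status
  leftover writer field: retries
  rule R3 violated at owner
  => backward verdict for Device: BREAKING, 1 violation(s)
checking off the Device differences that do not matter here:
  removed field status from record Device -> its effect on Device is confined to the forward direction, not asked
  removed field retries from record Device -> triggers nothing under Device's printed rules — same verdict
  added field blob to record Device: optional bytes, tag 1 (in v2 it sits immediately before owner) -> triggers nothing under Device's printed rules — same verdict

backward: BREAKING [(owner, R3)]


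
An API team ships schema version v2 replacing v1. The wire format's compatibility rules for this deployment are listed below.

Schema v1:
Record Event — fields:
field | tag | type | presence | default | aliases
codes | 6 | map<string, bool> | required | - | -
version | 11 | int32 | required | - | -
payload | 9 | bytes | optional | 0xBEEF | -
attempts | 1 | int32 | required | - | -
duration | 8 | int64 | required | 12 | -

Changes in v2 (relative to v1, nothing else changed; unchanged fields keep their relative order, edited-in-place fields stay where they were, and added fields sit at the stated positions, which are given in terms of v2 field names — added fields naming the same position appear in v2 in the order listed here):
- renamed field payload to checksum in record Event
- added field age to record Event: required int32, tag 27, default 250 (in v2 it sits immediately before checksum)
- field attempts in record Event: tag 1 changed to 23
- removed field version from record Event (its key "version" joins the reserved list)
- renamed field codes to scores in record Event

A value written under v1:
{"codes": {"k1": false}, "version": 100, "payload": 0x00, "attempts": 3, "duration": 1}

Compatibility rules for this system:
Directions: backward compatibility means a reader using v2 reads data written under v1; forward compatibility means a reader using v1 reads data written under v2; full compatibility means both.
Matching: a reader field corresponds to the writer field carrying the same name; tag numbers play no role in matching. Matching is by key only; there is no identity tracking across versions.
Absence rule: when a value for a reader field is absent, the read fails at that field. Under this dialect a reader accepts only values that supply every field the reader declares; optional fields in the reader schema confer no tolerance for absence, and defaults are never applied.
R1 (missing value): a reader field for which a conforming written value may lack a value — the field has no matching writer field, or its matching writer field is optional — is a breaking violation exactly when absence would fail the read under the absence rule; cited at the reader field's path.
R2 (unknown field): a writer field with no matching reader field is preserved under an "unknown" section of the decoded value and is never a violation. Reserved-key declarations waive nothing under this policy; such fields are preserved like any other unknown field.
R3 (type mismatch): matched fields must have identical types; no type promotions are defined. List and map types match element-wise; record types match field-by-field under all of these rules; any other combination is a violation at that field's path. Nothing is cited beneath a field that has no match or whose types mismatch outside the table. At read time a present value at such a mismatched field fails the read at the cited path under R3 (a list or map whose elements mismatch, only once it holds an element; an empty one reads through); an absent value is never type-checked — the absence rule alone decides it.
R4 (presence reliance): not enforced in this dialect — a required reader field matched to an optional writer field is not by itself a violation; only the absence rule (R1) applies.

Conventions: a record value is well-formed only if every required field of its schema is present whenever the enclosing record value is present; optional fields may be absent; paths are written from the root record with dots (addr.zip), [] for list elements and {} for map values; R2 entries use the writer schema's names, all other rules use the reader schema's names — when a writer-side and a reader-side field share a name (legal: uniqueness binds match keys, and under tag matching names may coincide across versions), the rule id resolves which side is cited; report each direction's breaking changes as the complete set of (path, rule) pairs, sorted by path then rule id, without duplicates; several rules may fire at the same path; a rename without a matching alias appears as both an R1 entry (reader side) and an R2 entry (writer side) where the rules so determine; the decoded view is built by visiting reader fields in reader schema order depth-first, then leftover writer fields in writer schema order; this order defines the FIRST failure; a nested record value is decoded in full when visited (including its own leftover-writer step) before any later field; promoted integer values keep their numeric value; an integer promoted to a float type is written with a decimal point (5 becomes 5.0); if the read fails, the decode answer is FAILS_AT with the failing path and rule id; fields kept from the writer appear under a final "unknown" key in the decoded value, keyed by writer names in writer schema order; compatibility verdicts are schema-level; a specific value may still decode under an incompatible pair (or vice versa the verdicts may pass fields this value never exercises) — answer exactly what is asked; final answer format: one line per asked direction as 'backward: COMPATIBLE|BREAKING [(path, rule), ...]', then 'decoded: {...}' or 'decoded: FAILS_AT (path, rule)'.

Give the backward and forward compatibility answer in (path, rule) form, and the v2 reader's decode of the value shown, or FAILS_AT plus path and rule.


each type pair in Event: writer, then reader
backward for Event (reader v2, writer v1):
  scores: no writer-side match
  age: no writer-side match
  checksum: no writer-side match
  int32 -> int32, writer required: attempts aligns to attempts
  int64 -> int64, writer required: duration aligns to duration
  writer codes: unknown to reader
  writer version: unknown to reader
  writer payload: unknown to reader
  rule R1 violated at age
  rule R1 violated at checksum
  rule R1 violated at scores
  => backward: BREAKING (3)
forward for Event (reader v1, writer v2):
  codes: no writer-side match
  version: no writer-side match
  payload: no writer-side match
  int32 -> int32, writer required: attempts aligns to attempts
  int64 -> int64, writer required: duration aligns to duration
  writer scores: unknown to reader
  writer age: unknown to reader
  writer checksum: unknown to reader
  rule R1 violated at codes
  rule R1 violated at payload
  rule R1 violated at version
  => forward: BREAKING (3)
migrating the Event value to v2:
  read fails at scores under R1 (no fill)
  => FAILS_AT (scores, R1)

backward: BREAKING [(age, R1), (checksum, R1), (scores, R1)]; forward: BREAKING [(codes, R1), (payload, R1), (version, R1)]; decoded: FAILS_AT (scores, R1)
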